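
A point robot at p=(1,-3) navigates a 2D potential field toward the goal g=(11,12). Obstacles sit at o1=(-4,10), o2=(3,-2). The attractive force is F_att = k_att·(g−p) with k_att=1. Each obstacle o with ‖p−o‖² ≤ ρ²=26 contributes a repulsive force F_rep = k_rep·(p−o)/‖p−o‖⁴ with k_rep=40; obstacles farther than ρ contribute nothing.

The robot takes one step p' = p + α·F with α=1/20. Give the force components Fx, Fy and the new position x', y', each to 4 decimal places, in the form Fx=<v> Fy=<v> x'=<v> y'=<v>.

Fx=6.8000 Fy=13.4000 x'=1.3400 y'=-2.3300

F_att = 1·(g−p) = 1·(10,15) = (10.0000,15.0000)
o1: d²=194 > ρ²=26 → inactive
o2: d²=5 ≤ ρ²=26; F_rep = 40·(-2,-1)/5² = (-3.2000,-1.6000)
F = F_att + ΣF_rep = (6.8000,13.4000)
p' = p + 1/20·F = (1.3400,-2.3300)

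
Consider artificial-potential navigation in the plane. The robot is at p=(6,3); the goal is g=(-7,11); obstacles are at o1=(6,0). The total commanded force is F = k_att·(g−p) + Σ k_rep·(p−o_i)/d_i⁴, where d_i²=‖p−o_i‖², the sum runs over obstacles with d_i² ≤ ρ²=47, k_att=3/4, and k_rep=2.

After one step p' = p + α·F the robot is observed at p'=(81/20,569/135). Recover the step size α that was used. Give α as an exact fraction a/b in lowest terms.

F_att = 3/4·(g−p) = 3/4·(-13,8) = (-9.7500,6.0000)
o1: d²=9 ≤ ρ²=47; F_rep = 2·(0,3)/9² = (0.0000,0.0741)
F = F_att + ΣF_rep = (-9.7500,6.0741)
Δp = p'−p = (-1.9500,1.2148); α = Δx/Fx = (-39/20) / (-39/4) = 1/5
check: Δy/Fy = (164/135) / (164/27) = 1/5 ✓

α = 1/5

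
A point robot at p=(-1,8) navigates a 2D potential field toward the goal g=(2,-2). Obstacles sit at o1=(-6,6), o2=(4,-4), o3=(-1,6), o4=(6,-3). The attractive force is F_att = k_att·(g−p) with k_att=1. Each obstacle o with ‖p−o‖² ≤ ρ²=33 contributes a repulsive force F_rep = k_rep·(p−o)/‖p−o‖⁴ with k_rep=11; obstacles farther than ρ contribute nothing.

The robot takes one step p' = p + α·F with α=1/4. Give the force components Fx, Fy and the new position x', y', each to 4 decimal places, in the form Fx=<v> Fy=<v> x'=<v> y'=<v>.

Fx=3.0654 Fy=-8.5988 x'=-0.2337 y'=5.8503

F_att = 1·(g−p) = 1·(3,-10) = (3.0000,-10.0000)
o1: d²=29 ≤ ρ²=33; F_rep = 11·(5,2)/29² = (0.0654,0.0262)
o2: d²=169 > ρ²=33 → inactive
o3: d²=4 ≤ ρ²=33; F_rep = 11·(0,2)/4² = (0.0000,1.3750)
o4: d²=170 > ρ²=33 → inactive
F = F_att + ΣF_rep = (3.0654,-8.5988)
p' = p + 1/4·F = (-0.2337,5.8503)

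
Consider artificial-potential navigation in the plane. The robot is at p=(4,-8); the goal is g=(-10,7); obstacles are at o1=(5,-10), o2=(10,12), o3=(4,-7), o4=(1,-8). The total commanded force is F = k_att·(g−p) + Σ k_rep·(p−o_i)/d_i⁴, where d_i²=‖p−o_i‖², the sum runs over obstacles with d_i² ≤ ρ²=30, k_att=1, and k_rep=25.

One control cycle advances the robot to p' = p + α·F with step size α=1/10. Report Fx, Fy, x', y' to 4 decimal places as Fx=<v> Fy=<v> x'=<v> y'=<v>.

F_att = 1·(g−p) = 1·(-14,15) = (-14.0000,15.0000)
o1: d²=5 ≤ ρ²=30; F_rep = 25·(-1,2)/5² = (-1.0000,2.0000)
o2: d²=436 > ρ²=30 → inactive
o3: d²=1 ≤ ρ²=30; F_rep = 25·(0,-1)/1² = (0.0000,-25.0000)
o4: d²=9 ≤ ρ²=30; F_rep = 25·(3,0)/9² = (0.9259,0.0000)
F = F_att + ΣF_rep = (-14.0741,-8.0000)
p' = p + 1/10·F = (2.5926,-8.8000)

Fx=-14.0741 Fy=-8.0000 x'=2.5926 y'=-8.8000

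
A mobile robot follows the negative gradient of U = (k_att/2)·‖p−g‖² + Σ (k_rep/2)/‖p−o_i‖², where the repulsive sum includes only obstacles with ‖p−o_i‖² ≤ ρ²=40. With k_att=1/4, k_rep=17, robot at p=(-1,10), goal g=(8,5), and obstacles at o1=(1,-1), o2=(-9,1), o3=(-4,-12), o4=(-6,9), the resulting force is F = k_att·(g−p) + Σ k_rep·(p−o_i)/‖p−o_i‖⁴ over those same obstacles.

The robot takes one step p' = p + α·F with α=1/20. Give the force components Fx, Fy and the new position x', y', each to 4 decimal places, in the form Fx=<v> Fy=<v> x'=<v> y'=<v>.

Fx=2.3757 Fy=-1.2249 x'=-0.8812 y'=9.9388

F_att = 1/4·(g−p) = 1/4·(9,-5) = (2.2500,-1.2500)
o1: d²=125 > ρ²=40 → inactive
o2: d²=145 > ρ²=40 → inactive
o3: d²=493 > ρ²=40 → inactive
o4: d²=26 ≤ ρ²=40; F_rep = 17·(5,1)/26² = (0.1257,0.0251)
F = F_att + ΣF_rep = (2.3757,-1.2249)
p' = p + 1/20·F = (-0.8812,9.9388)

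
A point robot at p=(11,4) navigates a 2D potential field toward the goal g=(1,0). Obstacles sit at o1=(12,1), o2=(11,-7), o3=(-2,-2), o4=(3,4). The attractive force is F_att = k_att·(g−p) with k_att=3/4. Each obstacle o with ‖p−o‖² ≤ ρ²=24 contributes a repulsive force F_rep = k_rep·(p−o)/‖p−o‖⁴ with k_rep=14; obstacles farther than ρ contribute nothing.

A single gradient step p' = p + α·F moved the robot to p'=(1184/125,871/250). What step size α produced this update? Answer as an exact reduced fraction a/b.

α = 1/5

F_att = 3/4·(g−p) = 3/4·(-10,-4) = (-7.5000,-3.0000)
o1: d²=10 ≤ ρ²=24; F_rep = 14·(-1,3)/10² = (-0.1400,0.4200)
o2: d²=121 > ρ²=24 → inactive
o3: d²=205 > ρ²=24 → inactive
o4: d²=64 > ρ²=24 → inactive
F = F_att + ΣF_rep = (-7.6400,-2.5800)
Δp = p'−p = (-1.5280,-0.5160); α = Δx/Fx = (-191/125) / (-191/25) = 1/5
check: Δy/Fy = (-129/250) / (-129/50) = 1/5 ✓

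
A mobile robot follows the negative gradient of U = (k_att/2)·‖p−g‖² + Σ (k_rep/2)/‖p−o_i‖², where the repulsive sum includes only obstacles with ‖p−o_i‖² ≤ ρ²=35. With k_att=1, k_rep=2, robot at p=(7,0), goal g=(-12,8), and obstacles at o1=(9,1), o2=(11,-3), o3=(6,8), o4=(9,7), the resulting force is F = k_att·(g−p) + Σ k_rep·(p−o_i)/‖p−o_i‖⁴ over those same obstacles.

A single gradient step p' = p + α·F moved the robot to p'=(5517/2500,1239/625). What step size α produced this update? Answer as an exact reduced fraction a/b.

α = 1/4

F_att = 1·(g−p) = 1·(-19,8) = (-19.0000,8.0000)
o1: d²=5 ≤ ρ²=35; F_rep = 2·(-2,-1)/5² = (-0.1600,-0.0800)
o2: d²=25 ≤ ρ²=35; F_rep = 2·(-4,3)/25² = (-0.0128,0.0096)
o3: d²=65 > ρ²=35 → inactive
o4: d²=53 > ρ²=35 → inactive
F = F_att + ΣF_rep = (-19.1728,7.9296)
Δp = p'−p = (-4.7932,1.9824); α = Δx/Fx = (-11983/2500) / (-11983/625) = 1/4
check: Δy/Fy = (1239/625) / (4956/625) = 1/4 ✓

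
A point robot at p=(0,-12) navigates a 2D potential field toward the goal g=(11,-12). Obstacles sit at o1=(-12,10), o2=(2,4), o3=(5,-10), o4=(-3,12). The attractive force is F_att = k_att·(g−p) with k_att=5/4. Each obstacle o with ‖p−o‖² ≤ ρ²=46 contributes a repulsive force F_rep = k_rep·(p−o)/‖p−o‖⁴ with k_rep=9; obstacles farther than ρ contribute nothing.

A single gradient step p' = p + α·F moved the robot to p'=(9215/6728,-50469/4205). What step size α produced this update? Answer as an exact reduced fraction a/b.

F_att = 5/4·(g−p) = 5/4·(11,0) = (13.7500,0.0000)
o1: d²=628 > ρ²=46 → inactive
o2: d²=260 > ρ²=46 → inactive
o3: d²=29 ≤ ρ²=46; F_rep = 9·(-5,-2)/29² = (-0.0535,-0.0214)
o4: d²=585 > ρ²=46 → inactive
F = F_att + ΣF_rep = (13.6965,-0.0214)
Δp = p'−p = (1.3696,-0.0021); α = Δx/Fx = (9215/6728) / (46075/3364) = 1/10
check: Δy/Fy = (-9/4205) / (-18/841) = 1/10 ✓

α = 1/10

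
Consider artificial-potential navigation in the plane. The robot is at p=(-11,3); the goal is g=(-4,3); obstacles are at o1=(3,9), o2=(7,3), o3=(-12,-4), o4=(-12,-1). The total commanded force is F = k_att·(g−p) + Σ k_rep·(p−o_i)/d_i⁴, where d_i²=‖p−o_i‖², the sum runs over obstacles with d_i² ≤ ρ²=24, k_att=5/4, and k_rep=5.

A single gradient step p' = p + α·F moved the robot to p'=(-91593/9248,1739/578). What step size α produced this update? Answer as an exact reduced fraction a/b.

F_att = 5/4·(g−p) = 5/4·(7,0) = (8.7500,0.0000)
o1: d²=232 > ρ²=24 → inactive
o2: d²=324 > ρ²=24 → inactive
o3: d²=50 > ρ²=24 → inactive
o4: d²=17 ≤ ρ²=24; F_rep = 5·(1,4)/17² = (0.0173,0.0692)
F = F_att + ΣF_rep = (8.7673,0.0692)
Δp = p'−p = (1.0959,0.0087); α = Δx/Fx = (10135/9248) / (10135/1156) = 1/8
check: Δy/Fy = (5/578) / (20/289) = 1/8 ✓

α = 1/8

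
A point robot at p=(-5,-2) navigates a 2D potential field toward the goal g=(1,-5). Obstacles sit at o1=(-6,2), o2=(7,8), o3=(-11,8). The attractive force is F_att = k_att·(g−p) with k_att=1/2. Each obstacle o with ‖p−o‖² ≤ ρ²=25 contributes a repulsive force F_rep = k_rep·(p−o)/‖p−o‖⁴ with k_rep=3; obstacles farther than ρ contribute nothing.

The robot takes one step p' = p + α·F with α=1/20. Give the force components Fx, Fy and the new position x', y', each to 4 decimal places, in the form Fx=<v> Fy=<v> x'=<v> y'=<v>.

Fx=3.0104 Fy=-1.5415 x'=-4.8495 y'=-2.0771

F_att = 1/2·(g−p) = 1/2·(6,-3) = (3.0000,-1.5000)
o1: d²=17 ≤ ρ²=25; F_rep = 3·(1,-4)/17² = (0.0104,-0.0415)
o2: d²=244 > ρ²=25 → inactive
o3: d²=136 > ρ²=25 → inactive
F = F_att + ΣF_rep = (3.0104,-1.5415)
p' = p + 1/20·F = (-4.8495,-2.0771)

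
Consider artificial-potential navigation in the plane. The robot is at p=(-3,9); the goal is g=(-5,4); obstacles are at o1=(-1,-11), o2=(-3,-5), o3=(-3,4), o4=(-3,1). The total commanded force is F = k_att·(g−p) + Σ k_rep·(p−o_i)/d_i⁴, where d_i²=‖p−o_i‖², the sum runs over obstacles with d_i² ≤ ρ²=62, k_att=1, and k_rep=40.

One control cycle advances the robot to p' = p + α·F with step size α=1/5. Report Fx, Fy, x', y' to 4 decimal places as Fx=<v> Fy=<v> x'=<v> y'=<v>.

Fx=-2.0000 Fy=-4.6800 x'=-3.4000 y'=8.0640

F_att = 1·(g−p) = 1·(-2,-5) = (-2.0000,-5.0000)
o1: d²=404 > ρ²=62 → inactive
o2: d²=196 > ρ²=62 → inactive
o3: d²=25 ≤ ρ²=62; F_rep = 40·(0,5)/25² = (0.0000,0.3200)
o4: d²=64 > ρ²=62 → inactive
F = F_att + ΣF_rep = (-2.0000,-4.6800)
p' = p + 1/5·F = (-3.4000,8.0640)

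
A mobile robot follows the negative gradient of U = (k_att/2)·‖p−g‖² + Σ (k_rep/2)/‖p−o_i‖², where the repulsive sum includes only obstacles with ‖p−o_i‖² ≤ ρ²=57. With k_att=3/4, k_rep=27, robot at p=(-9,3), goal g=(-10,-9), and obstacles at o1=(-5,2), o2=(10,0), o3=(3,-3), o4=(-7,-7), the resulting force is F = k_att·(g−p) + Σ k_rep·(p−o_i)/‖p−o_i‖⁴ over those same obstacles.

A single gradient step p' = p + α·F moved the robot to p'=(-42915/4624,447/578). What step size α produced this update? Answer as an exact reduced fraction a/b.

α = 1/4

F_att = 3/4·(g−p) = 3/4·(-1,-12) = (-0.7500,-9.0000)
o1: d²=17 ≤ ρ²=57; F_rep = 27·(-4,1)/17² = (-0.3737,0.0934)
o2: d²=370 > ρ²=57 → inactive
o3: d²=180 > ρ²=57 → inactive
o4: d²=104 > ρ²=57 → inactive
F = F_att + ΣF_rep = (-1.1237,-8.9066)
Δp = p'−p = (-0.2809,-2.2266); α = Δx/Fx = (-1299/4624) / (-1299/1156) = 1/4
check: Δy/Fy = (-1287/578) / (-2574/289) = 1/4 ✓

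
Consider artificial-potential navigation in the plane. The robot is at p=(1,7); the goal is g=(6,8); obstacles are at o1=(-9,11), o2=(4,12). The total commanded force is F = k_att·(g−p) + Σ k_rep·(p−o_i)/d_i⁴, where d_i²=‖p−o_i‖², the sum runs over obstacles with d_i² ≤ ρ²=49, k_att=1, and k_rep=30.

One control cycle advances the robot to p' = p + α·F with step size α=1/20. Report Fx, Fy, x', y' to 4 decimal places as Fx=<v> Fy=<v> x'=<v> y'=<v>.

Fx=4.9221 Fy=0.8702 x'=1.2461 y'=7.0435

F_att = 1·(g−p) = 1·(5,1) = (5.0000,1.0000)
o1: d²=116 > ρ²=49 → inactive
o2: d²=34 ≤ ρ²=49; F_rep = 30·(-3,-5)/34² = (-0.0779,-0.1298)
F = F_att + ΣF_rep = (4.9221,0.8702)
p' = p + 1/20·F = (1.2461,7.0435)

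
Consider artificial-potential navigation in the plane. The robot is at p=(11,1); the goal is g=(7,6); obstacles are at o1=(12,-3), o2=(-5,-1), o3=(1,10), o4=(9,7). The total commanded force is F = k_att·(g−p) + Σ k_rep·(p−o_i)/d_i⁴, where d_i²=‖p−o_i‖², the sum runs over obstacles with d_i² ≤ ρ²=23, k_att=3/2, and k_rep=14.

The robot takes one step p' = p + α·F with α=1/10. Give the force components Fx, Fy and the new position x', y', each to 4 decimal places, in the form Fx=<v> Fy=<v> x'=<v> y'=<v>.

F_att = 3/2·(g−p) = 3/2·(-4,5) = (-6.0000,7.5000)
o1: d²=17 ≤ ρ²=23; F_rep = 14·(-1,4)/17² = (-0.0484,0.1938)
o2: d²=260 > ρ²=23 → inactive
o3: d²=181 > ρ²=23 → inactive
o4: d²=40 > ρ²=23 → inactive
F = F_att + ΣF_rep = (-6.0484,7.6938)
p' = p + 1/10·F = (10.3952,1.7694)

Fx=-6.0484 Fy=7.6938 x'=10.3952 y'=1.7694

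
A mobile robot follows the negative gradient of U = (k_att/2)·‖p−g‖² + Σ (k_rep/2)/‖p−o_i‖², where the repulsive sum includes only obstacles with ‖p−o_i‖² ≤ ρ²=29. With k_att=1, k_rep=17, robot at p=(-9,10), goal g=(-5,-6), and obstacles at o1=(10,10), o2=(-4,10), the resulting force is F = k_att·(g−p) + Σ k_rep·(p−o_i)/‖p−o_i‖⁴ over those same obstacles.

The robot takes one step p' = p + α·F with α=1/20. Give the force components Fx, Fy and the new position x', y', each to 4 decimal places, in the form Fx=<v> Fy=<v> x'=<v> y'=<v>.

Fx=3.8640 Fy=-16.0000 x'=-8.8068 y'=9.2000

F_att = 1·(g−p) = 1·(4,-16) = (4.0000,-16.0000)
o1: d²=361 > ρ²=29 → inactive
o2: d²=25 ≤ ρ²=29; F_rep = 17·(-5,0)/25² = (-0.1360,0.0000)
F = F_att + ΣF_rep = (3.8640,-16.0000)
p' = p + 1/20·F = (-8.8068,9.2000)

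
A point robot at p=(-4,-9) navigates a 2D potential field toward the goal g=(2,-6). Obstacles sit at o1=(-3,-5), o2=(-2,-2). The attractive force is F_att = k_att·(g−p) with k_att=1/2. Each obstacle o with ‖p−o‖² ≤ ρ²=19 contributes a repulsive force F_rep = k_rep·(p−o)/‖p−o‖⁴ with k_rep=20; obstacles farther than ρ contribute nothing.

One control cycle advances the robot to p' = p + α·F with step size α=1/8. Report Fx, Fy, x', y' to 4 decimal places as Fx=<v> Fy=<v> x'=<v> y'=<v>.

Fx=2.9308 Fy=1.2232 x'=-3.6337 y'=-8.8471

F_att = 1/2·(g−p) = 1/2·(6,3) = (3.0000,1.5000)
o1: d²=17 ≤ ρ²=19; F_rep = 20·(-1,-4)/17² = (-0.0692,-0.2768)
o2: d²=53 > ρ²=19 → inactive
F = F_att + ΣF_rep = (2.9308,1.2232)
p' = p + 1/8·F = (-3.6337,-8.8471)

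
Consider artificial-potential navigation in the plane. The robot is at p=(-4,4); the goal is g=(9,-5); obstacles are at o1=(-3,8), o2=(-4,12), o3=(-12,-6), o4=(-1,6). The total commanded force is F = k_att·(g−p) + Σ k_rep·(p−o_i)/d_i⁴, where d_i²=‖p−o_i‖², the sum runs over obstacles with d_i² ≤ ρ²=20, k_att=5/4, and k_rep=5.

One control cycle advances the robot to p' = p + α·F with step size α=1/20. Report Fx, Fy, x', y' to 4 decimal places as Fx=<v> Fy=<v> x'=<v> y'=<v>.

Fx=16.1439 Fy=-11.3784 x'=-3.1928 y'=3.4311

F_att = 5/4·(g−p) = 5/4·(13,-9) = (16.2500,-11.2500)
o1: d²=17 ≤ ρ²=20; F_rep = 5·(-1,-4)/17² = (-0.0173,-0.0692)
o2: d²=64 > ρ²=20 → inactive
o3: d²=164 > ρ²=20 → inactive
o4: d²=13 ≤ ρ²=20; F_rep = 5·(-3,-2)/13² = (-0.0888,-0.0592)
F = F_att + ΣF_rep = (16.1439,-11.3784)
p' = p + 1/20·F = (-3.1928,3.4311)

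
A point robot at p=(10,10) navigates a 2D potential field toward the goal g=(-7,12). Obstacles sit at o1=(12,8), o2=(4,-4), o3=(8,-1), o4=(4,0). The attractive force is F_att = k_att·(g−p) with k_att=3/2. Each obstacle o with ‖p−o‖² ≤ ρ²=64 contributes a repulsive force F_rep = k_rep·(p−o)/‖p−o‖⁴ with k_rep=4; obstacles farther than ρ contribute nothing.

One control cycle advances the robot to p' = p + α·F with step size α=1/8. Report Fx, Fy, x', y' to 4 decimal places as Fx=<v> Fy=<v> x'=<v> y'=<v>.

Fx=-25.6250 Fy=3.1250 x'=6.7969 y'=10.3906

F_att = 3/2·(g−p) = 3/2·(-17,2) = (-25.5000,3.0000)
o1: d²=8 ≤ ρ²=64; F_rep = 4·(-2,2)/8² = (-0.1250,0.1250)
o2: d²=232 > ρ²=64 → inactive
o3: d²=125 > ρ²=64 → inactive
o4: d²=136 > ρ²=64 → inactive
F = F_att + ΣF_rep = (-25.6250,3.1250)
p' = p + 1/8·F = (6.7969,10.3906)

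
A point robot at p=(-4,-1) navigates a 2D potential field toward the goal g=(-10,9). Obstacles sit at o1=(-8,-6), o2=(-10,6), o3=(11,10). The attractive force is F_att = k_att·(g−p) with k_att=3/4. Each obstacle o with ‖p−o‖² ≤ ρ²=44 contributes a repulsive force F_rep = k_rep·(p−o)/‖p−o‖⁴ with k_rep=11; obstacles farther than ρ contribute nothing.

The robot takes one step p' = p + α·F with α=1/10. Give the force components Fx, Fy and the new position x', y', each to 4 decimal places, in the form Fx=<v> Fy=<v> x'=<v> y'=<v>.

Fx=-4.4738 Fy=7.5327 x'=-4.4474 y'=-0.2467

F_att = 3/4·(g−p) = 3/4·(-6,10) = (-4.5000,7.5000)
o1: d²=41 ≤ ρ²=44; F_rep = 11·(4,5)/41² = (0.0262,0.0327)
o2: d²=85 > ρ²=44 → inactive
o3: d²=346 > ρ²=44 → inactive
F = F_att + ΣF_rep = (-4.4738,7.5327)
p' = p + 1/10·F = (-4.4474,-0.2467)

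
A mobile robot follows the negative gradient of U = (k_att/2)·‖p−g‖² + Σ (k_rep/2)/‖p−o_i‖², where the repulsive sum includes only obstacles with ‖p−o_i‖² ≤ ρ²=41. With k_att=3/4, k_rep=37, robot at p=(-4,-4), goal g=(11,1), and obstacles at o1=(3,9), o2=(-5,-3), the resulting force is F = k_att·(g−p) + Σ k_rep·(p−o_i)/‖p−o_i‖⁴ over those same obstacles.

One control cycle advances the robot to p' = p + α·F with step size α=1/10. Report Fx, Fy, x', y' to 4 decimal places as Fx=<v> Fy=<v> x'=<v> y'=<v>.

Fx=20.5000 Fy=-5.5000 x'=-1.9500 y'=-4.5500

F_att = 3/4·(g−p) = 3/4·(15,5) = (11.2500,3.7500)
o1: d²=218 > ρ²=41 → inactive
o2: d²=2 ≤ ρ²=41; F_rep = 37·(1,-1)/2² = (9.2500,-9.2500)
F = F_att + ΣF_rep = (20.5000,-5.5000)
p' = p + 1/10·F = (-1.9500,-4.5500)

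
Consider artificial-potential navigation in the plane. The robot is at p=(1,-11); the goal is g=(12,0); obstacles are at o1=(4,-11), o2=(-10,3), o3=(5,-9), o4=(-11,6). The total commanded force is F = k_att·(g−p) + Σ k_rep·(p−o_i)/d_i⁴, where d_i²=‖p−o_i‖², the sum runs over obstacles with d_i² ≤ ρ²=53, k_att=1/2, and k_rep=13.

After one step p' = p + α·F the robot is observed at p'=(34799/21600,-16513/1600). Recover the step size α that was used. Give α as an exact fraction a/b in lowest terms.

α = 1/8

F_att = 1/2·(g−p) = 1/2·(11,11) = (5.5000,5.5000)
o1: d²=9 ≤ ρ²=53; F_rep = 13·(-3,0)/9² = (-0.4815,0.0000)
o2: d²=317 > ρ²=53 → inactive
o3: d²=20 ≤ ρ²=53; F_rep = 13·(-4,-2)/20² = (-0.1300,-0.0650)
o4: d²=433 > ρ²=53 → inactive
F = F_att + ΣF_rep = (4.8885,5.4350)
Δp = p'−p = (0.6111,0.6794); α = Δx/Fx = (13199/21600) / (13199/2700) = 1/8
check: Δy/Fy = (1087/1600) / (1087/200) = 1/8 ✓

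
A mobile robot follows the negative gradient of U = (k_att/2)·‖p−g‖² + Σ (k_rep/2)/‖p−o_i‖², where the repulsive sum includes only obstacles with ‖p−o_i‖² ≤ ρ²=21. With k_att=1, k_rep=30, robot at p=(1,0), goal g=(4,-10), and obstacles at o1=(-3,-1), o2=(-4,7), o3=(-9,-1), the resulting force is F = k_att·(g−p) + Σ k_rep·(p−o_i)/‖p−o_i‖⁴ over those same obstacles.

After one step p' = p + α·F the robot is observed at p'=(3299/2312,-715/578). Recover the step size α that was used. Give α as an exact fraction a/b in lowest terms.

α = 1/8

F_att = 1·(g−p) = 1·(3,-10) = (3.0000,-10.0000)
o1: d²=17 ≤ ρ²=21; F_rep = 30·(4,1)/17² = (0.4152,0.1038)
o2: d²=74 > ρ²=21 → inactive
o3: d²=101 > ρ²=21 → inactive
F = F_att + ΣF_rep = (3.4152,-9.8962)
Δp = p'−p = (0.4269,-1.2370); α = Δx/Fx = (987/2312) / (987/289) = 1/8
check: Δy/Fy = (-715/578) / (-2860/289) = 1/8 ✓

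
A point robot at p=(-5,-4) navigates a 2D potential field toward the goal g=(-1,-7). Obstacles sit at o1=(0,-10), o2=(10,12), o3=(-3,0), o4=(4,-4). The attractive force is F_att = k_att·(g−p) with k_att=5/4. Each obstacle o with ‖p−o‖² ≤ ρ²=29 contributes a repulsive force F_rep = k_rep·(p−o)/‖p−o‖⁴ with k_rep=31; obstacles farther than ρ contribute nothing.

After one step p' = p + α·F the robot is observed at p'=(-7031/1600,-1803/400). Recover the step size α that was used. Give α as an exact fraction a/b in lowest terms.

F_att = 5/4·(g−p) = 5/4·(4,-3) = (5.0000,-3.7500)
o1: d²=61 > ρ²=29 → inactive
o2: d²=481 > ρ²=29 → inactive
o3: d²=20 ≤ ρ²=29; F_rep = 31·(-2,-4)/20² = (-0.1550,-0.3100)
o4: d²=81 > ρ²=29 → inactive
F = F_att + ΣF_rep = (4.8450,-4.0600)
Δp = p'−p = (0.6056,-0.5075); α = Δx/Fx = (969/1600) / (969/200) = 1/8
check: Δy/Fy = (-203/400) / (-203/50) = 1/8 ✓

α = 1/8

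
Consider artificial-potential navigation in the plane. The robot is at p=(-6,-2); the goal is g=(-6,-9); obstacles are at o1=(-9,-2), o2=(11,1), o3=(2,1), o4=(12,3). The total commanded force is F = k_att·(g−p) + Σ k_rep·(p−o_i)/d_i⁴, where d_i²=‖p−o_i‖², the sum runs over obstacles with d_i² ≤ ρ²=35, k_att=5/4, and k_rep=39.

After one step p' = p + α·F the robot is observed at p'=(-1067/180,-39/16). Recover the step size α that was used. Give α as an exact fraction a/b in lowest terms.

F_att = 5/4·(g−p) = 5/4·(0,-7) = (0.0000,-8.7500)
o1: d²=9 ≤ ρ²=35; F_rep = 39·(3,0)/9² = (1.4444,0.0000)
o2: d²=298 > ρ²=35 → inactive
o3: d²=73 > ρ²=35 → inactive
o4: d²=349 > ρ²=35 → inactive
F = F_att + ΣF_rep = (1.4444,-8.7500)
Δp = p'−p = (0.0722,-0.4375); α = Δx/Fx = (13/180) / (13/9) = 1/20
check: Δy/Fy = (-7/16) / (-35/4) = 1/20 ✓

α = 1/20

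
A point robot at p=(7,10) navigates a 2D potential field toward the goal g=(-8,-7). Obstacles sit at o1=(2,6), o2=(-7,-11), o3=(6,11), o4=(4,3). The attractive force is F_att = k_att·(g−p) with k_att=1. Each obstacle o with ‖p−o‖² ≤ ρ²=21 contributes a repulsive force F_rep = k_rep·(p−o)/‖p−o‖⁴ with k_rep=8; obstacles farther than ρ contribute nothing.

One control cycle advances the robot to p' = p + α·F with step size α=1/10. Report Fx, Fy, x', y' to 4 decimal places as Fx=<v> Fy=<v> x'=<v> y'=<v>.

Fx=-13.0000 Fy=-19.0000 x'=5.7000 y'=8.1000

F_att = 1·(g−p) = 1·(-15,-17) = (-15.0000,-17.0000)
o1: d²=41 > ρ²=21 → inactive
o2: d²=637 > ρ²=21 → inactive
o3: d²=2 ≤ ρ²=21; F_rep = 8·(1,-1)/2² = (2.0000,-2.0000)
o4: d²=58 > ρ²=21 → inactive
F = F_att + ΣF_rep = (-13.0000,-19.0000)
p' = p + 1/10·F = (5.7000,8.1000)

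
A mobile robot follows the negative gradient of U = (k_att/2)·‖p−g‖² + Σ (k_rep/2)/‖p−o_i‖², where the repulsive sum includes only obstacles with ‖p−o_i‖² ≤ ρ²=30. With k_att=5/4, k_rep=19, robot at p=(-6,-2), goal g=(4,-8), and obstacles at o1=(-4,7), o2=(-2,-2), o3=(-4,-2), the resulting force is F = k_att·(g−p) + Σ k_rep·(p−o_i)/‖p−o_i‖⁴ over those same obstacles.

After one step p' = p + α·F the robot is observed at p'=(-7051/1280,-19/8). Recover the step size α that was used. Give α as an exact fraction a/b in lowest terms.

F_att = 5/4·(g−p) = 5/4·(10,-6) = (12.5000,-7.5000)
o1: d²=85 > ρ²=30 → inactive
o2: d²=16 ≤ ρ²=30; F_rep = 19·(-4,0)/16² = (-0.2969,0.0000)
o3: d²=4 ≤ ρ²=30; F_rep = 19·(-2,0)/4² = (-2.3750,0.0000)
F = F_att + ΣF_rep = (9.8281,-7.5000)
Δp = p'−p = (0.4914,-0.3750); α = Δx/Fx = (629/1280) / (629/64) = 1/20
check: Δy/Fy = (-3/8) / (-15/2) = 1/20 ✓

α = 1/20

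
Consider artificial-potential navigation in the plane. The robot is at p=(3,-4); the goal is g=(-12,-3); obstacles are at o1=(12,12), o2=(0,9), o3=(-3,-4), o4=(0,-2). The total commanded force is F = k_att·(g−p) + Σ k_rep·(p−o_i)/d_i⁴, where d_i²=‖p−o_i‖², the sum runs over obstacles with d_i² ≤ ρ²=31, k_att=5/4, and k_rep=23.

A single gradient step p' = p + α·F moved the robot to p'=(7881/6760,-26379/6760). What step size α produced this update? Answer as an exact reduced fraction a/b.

α = 1/10

F_att = 5/4·(g−p) = 5/4·(-15,1) = (-18.7500,1.2500)
o1: d²=337 > ρ²=31 → inactive
o2: d²=178 > ρ²=31 → inactive
o3: d²=36 > ρ²=31 → inactive
o4: d²=13 ≤ ρ²=31; F_rep = 23·(3,-2)/13² = (0.4083,-0.2722)
F = F_att + ΣF_rep = (-18.3417,0.9778)
Δp = p'−p = (-1.8342,0.0978); α = Δx/Fx = (-12399/6760) / (-12399/676) = 1/10
check: Δy/Fy = (661/6760) / (661/676) = 1/10 ✓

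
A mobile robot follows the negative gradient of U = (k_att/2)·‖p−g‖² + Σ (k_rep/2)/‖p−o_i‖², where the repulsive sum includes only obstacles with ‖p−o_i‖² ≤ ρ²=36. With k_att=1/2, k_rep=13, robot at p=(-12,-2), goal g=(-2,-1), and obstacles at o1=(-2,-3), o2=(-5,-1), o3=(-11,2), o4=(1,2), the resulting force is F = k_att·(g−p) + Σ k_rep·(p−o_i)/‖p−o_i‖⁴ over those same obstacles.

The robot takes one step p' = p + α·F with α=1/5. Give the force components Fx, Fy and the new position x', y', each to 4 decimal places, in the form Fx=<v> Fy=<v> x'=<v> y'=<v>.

Fx=4.9550 Fy=0.3201 x'=-11.0090 y'=-1.9360

F_att = 1/2·(g−p) = 1/2·(10,1) = (5.0000,0.5000)
o1: d²=101 > ρ²=36 → inactive
o2: d²=50 > ρ²=36 → inactive
o3: d²=17 ≤ ρ²=36; F_rep = 13·(-1,-4)/17² = (-0.0450,-0.1799)
o4: d²=185 > ρ²=36 → inactive
F = F_att + ΣF_rep = (4.9550,0.3201)
p' = p + 1/5·F = (-11.0090,-1.9360)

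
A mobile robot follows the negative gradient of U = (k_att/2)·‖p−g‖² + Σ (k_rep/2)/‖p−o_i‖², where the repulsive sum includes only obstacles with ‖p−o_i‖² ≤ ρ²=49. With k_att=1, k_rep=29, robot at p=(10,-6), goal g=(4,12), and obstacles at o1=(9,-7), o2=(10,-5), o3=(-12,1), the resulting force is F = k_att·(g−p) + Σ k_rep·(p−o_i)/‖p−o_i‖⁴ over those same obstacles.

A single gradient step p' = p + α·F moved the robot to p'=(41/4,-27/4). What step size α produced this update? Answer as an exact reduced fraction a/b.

α = 1/5

F_att = 1·(g−p) = 1·(-6,18) = (-6.0000,18.0000)
o1: d²=2 ≤ ρ²=49; F_rep = 29·(1,1)/2² = (7.2500,7.2500)
o2: d²=1 ≤ ρ²=49; F_rep = 29·(0,-1)/1² = (0.0000,-29.0000)
o3: d²=533 > ρ²=49 → inactive
F = F_att + ΣF_rep = (1.2500,-3.7500)
Δp = p'−p = (0.2500,-0.7500); α = Δx/Fx = (1/4) / (5/4) = 1/5
check: Δy/Fy = (-3/4) / (-15/4) = 1/5 ✓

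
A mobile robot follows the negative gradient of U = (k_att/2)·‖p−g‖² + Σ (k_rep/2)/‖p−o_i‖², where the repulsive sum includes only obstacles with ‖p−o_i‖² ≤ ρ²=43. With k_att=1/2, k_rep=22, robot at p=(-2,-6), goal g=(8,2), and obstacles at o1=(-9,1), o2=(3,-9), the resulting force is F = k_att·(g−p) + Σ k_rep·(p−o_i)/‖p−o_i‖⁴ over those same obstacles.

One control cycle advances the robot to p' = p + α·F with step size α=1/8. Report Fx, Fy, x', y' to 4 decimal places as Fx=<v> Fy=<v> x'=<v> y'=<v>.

F_att = 1/2·(g−p) = 1/2·(10,8) = (5.0000,4.0000)
o1: d²=98 > ρ²=43 → inactive
o2: d²=34 ≤ ρ²=43; F_rep = 22·(-5,3)/34² = (-0.0952,0.0571)
F = F_att + ΣF_rep = (4.9048,4.0571)
p' = p + 1/8·F = (-1.3869,-5.4929)

Fx=4.9048 Fy=4.0571 x'=-1.3869 y'=-5.4929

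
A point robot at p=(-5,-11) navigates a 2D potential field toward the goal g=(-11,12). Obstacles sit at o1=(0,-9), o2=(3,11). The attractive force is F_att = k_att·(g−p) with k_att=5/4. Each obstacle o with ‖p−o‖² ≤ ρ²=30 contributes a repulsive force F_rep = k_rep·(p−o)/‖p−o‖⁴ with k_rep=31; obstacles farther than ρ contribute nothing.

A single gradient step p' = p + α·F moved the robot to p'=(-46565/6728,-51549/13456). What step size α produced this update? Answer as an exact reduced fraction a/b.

α = 1/4

F_att = 5/4·(g−p) = 5/4·(-6,23) = (-7.5000,28.7500)
o1: d²=29 ≤ ρ²=30; F_rep = 31·(-5,-2)/29² = (-0.1843,-0.0737)
o2: d²=548 > ρ²=30 → inactive
F = F_att + ΣF_rep = (-7.6843,28.6763)
Δp = p'−p = (-1.9211,7.1691); α = Δx/Fx = (-12925/6728) / (-12925/1682) = 1/4
check: Δy/Fy = (96467/13456) / (96467/3364) = 1/4 ✓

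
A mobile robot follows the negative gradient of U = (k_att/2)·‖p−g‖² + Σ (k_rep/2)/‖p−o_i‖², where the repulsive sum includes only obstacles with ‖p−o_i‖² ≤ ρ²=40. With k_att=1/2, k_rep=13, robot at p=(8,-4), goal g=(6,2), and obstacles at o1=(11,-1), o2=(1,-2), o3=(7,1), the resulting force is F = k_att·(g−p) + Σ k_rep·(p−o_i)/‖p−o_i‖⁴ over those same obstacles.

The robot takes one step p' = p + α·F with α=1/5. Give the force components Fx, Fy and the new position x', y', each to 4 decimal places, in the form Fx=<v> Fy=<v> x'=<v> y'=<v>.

F_att = 1/2·(g−p) = 1/2·(-2,6) = (-1.0000,3.0000)
o1: d²=18 ≤ ρ²=40; F_rep = 13·(-3,-3)/18² = (-0.1204,-0.1204)
o2: d²=53 > ρ²=40 → inactive
o3: d²=26 ≤ ρ²=40; F_rep = 13·(1,-5)/26² = (0.0192,-0.0962)
F = F_att + ΣF_rep = (-1.1011,2.7835)
p' = p + 1/5·F = (7.7798,-3.4433)

Fx=-1.1011 Fy=2.7835 x'=7.7798 y'=-3.4433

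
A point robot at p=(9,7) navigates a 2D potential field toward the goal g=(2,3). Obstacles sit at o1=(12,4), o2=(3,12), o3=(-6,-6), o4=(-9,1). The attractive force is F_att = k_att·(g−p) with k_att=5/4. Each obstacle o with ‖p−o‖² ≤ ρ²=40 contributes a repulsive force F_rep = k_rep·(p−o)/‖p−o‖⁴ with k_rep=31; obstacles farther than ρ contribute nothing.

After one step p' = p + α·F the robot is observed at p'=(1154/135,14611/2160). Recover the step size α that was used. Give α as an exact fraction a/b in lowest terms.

F_att = 5/4·(g−p) = 5/4·(-7,-4) = (-8.7500,-5.0000)
o1: d²=18 ≤ ρ²=40; F_rep = 31·(-3,3)/18² = (-0.2870,0.2870)
o2: d²=61 > ρ²=40 → inactive
o3: d²=394 > ρ²=40 → inactive
o4: d²=360 > ρ²=40 → inactive
F = F_att + ΣF_rep = (-9.0370,-4.7130)
Δp = p'−p = (-0.4519,-0.2356); α = Δx/Fx = (-61/135) / (-244/27) = 1/20
check: Δy/Fy = (-509/2160) / (-509/108) = 1/20 ✓

α = 1/20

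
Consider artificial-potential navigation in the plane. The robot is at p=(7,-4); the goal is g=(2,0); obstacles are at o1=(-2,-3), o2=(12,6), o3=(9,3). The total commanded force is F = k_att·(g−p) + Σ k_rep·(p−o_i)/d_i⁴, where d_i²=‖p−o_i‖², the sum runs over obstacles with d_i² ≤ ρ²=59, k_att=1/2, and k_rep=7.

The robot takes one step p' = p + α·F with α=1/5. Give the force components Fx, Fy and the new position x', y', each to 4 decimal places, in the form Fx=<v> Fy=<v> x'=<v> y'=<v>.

F_att = 1/2·(g−p) = 1/2·(-5,4) = (-2.5000,2.0000)
o1: d²=82 > ρ²=59 → inactive
o2: d²=125 > ρ²=59 → inactive
o3: d²=53 ≤ ρ²=59; F_rep = 7·(-2,-7)/53² = (-0.0050,-0.0174)
F = F_att + ΣF_rep = (-2.5050,1.9826)
p' = p + 1/5·F = (6.4990,-3.6035)

Fx=-2.5050 Fy=1.9826 x'=6.4990 y'=-3.6035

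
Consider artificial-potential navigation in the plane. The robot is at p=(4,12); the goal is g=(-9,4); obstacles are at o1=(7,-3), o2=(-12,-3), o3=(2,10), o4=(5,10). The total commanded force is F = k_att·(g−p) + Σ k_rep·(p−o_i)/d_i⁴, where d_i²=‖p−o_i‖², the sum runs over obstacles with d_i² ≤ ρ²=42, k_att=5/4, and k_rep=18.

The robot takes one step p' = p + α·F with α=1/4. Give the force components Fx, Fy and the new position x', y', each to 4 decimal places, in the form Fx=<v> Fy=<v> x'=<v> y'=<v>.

F_att = 5/4·(g−p) = 5/4·(-13,-8) = (-16.2500,-10.0000)
o1: d²=234 > ρ²=42 → inactive
o2: d²=481 > ρ²=42 → inactive
o3: d²=8 ≤ ρ²=42; F_rep = 18·(2,2)/8² = (0.5625,0.5625)
o4: d²=5 ≤ ρ²=42; F_rep = 18·(-1,2)/5² = (-0.7200,1.4400)
F = F_att + ΣF_rep = (-16.4075,-7.9975)
p' = p + 1/4·F = (-0.1019,10.0006)

Fx=-16.4075 Fy=-7.9975 x'=-0.1019 y'=10.0006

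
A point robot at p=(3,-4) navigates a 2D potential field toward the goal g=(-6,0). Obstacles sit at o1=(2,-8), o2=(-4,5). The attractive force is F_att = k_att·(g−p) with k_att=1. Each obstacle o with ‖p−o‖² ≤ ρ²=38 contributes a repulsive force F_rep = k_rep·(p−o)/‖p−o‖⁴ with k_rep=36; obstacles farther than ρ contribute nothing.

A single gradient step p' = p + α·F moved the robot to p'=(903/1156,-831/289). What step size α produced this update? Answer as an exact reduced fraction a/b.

F_att = 1·(g−p) = 1·(-9,4) = (-9.0000,4.0000)
o1: d²=17 ≤ ρ²=38; F_rep = 36·(1,4)/17² = (0.1246,0.4983)
o2: d²=130 > ρ²=38 → inactive
F = F_att + ΣF_rep = (-8.8754,4.4983)
Δp = p'−p = (-2.2189,1.1246); α = Δx/Fx = (-2565/1156) / (-2565/289) = 1/4
check: Δy/Fy = (325/289) / (1300/289) = 1/4 ✓

α = 1/4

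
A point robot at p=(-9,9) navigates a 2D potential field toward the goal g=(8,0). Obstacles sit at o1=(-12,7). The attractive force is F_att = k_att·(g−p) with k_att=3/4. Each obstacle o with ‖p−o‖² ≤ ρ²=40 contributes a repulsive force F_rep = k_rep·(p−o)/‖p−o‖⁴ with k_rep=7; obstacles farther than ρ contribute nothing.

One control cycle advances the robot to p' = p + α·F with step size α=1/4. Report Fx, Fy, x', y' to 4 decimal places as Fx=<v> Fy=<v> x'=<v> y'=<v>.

F_att = 3/4·(g−p) = 3/4·(17,-9) = (12.7500,-6.7500)
o1: d²=13 ≤ ρ²=40; F_rep = 7·(3,2)/13² = (0.1243,0.0828)
F = F_att + ΣF_rep = (12.8743,-6.6672)
p' = p + 1/4·F = (-5.7814,7.3332)

Fx=12.8743 Fy=-6.6672 x'=-5.7814 y'=7.3332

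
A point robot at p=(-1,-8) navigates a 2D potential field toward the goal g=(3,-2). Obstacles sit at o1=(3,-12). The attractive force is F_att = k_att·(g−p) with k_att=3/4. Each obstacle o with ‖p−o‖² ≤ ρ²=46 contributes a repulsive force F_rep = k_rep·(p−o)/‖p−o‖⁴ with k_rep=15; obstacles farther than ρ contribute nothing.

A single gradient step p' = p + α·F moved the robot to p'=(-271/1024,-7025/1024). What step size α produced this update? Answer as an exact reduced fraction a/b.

F_att = 3/4·(g−p) = 3/4·(4,6) = (3.0000,4.5000)
o1: d²=32 ≤ ρ²=46; F_rep = 15·(-4,4)/32² = (-0.0586,0.0586)
F = F_att + ΣF_rep = (2.9414,4.5586)
Δp = p'−p = (0.7354,1.1396); α = Δx/Fx = (753/1024) / (753/256) = 1/4
check: Δy/Fy = (1167/1024) / (1167/256) = 1/4 ✓

α = 1/4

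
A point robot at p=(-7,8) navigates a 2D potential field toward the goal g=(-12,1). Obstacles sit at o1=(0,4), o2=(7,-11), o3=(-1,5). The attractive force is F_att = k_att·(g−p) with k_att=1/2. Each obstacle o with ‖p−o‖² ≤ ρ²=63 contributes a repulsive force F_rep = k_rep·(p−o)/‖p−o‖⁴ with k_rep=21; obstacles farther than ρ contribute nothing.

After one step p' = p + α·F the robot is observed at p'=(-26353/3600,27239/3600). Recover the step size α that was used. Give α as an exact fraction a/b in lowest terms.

α = 1/8

F_att = 1/2·(g−p) = 1/2·(-5,-7) = (-2.5000,-3.5000)
o1: d²=65 > ρ²=63 → inactive
o2: d²=557 > ρ²=63 → inactive
o3: d²=45 ≤ ρ²=63; F_rep = 21·(-6,3)/45² = (-0.0622,0.0311)
F = F_att + ΣF_rep = (-2.5622,-3.4689)
Δp = p'−p = (-0.3203,-0.4336); α = Δx/Fx = (-1153/3600) / (-1153/450) = 1/8
check: Δy/Fy = (-1561/3600) / (-1561/450) = 1/8 ✓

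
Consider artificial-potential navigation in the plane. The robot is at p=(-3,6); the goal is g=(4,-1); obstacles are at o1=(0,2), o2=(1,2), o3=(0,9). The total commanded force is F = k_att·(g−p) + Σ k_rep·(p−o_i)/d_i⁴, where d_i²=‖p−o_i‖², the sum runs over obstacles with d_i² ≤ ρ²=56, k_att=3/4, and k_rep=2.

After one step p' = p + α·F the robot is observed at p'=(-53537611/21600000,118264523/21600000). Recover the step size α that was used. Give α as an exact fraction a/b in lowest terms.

α = 1/10

F_att = 3/4·(g−p) = 3/4·(7,-7) = (5.2500,-5.2500)
o1: d²=25 ≤ ρ²=56; F_rep = 2·(-3,4)/25² = (-0.0096,0.0128)
o2: d²=32 ≤ ρ²=56; F_rep = 2·(-4,4)/32² = (-0.0078,0.0078)
o3: d²=18 ≤ ρ²=56; F_rep = 2·(-3,-3)/18² = (-0.0185,-0.0185)
F = F_att + ΣF_rep = (5.2141,-5.2479)
Δp = p'−p = (0.5214,-0.5248); α = Δx/Fx = (11262389/21600000) / (11262389/2160000) = 1/10
check: Δy/Fy = (-11335477/21600000) / (-11335477/2160000) = 1/10 ✓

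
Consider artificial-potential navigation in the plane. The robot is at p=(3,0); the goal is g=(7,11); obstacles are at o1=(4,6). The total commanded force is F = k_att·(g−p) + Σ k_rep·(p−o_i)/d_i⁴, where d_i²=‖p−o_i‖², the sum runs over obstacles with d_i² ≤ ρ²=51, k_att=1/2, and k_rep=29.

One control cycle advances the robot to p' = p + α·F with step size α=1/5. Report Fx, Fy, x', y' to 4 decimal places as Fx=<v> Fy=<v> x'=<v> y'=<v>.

F_att = 1/2·(g−p) = 1/2·(4,11) = (2.0000,5.5000)
o1: d²=37 ≤ ρ²=51; F_rep = 29·(-1,-6)/37² = (-0.0212,-0.1271)
F = F_att + ΣF_rep = (1.9788,5.3729)
p' = p + 1/5·F = (3.3958,1.0746)

Fx=1.9788 Fy=5.3729 x'=3.3958 y'=1.0746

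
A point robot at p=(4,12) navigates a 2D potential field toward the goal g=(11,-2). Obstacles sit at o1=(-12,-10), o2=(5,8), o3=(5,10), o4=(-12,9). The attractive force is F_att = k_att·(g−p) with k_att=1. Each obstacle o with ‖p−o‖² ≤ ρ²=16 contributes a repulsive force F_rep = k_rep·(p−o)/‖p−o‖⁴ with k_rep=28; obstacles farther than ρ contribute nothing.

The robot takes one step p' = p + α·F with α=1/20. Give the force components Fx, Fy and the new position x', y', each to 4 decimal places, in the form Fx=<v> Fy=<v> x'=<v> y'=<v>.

Fx=5.8800 Fy=-11.7600 x'=4.2940 y'=11.4120

F_att = 1·(g−p) = 1·(7,-14) = (7.0000,-14.0000)
o1: d²=740 > ρ²=16 → inactive
o2: d²=17 > ρ²=16 → inactive
o3: d²=5 ≤ ρ²=16; F_rep = 28·(-1,2)/5² = (-1.1200,2.2400)
o4: d²=265 > ρ²=16 → inactive
F = F_att + ΣF_rep = (5.8800,-11.7600)
p' = p + 1/20·F = (4.2940,11.4120)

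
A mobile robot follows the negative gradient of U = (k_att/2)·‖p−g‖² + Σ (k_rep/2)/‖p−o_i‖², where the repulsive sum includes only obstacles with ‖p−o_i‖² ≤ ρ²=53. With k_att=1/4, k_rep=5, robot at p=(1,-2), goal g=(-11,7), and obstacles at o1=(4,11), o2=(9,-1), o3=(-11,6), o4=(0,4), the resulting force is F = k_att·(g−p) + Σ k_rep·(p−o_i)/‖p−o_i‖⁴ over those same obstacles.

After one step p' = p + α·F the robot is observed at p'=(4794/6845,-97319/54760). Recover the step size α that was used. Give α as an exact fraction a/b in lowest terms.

F_att = 1/4·(g−p) = 1/4·(-12,9) = (-3.0000,2.2500)
o1: d²=178 > ρ²=53 → inactive
o2: d²=65 > ρ²=53 → inactive
o3: d²=208 > ρ²=53 → inactive
o4: d²=37 ≤ ρ²=53; F_rep = 5·(1,-6)/37² = (0.0037,-0.0219)
F = F_att + ΣF_rep = (-2.9963,2.2281)
Δp = p'−p = (-0.2996,0.2228); α = Δx/Fx = (-2051/6845) / (-4102/1369) = 1/10
check: Δy/Fy = (12201/54760) / (12201/5476) = 1/10 ✓

α = 1/10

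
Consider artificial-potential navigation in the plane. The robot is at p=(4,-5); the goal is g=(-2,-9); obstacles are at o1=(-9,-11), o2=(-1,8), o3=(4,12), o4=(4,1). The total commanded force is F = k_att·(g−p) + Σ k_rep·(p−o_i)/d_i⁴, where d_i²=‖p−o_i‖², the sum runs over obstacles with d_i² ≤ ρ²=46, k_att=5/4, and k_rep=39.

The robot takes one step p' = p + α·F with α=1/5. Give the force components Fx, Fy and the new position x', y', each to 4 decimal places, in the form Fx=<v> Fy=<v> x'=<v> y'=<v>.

Fx=-7.5000 Fy=-5.1806 x'=2.5000 y'=-6.0361

F_att = 5/4·(g−p) = 5/4·(-6,-4) = (-7.5000,-5.0000)
o1: d²=205 > ρ²=46 → inactive
o2: d²=194 > ρ²=46 → inactive
o3: d²=289 > ρ²=46 → inactive
o4: d²=36 ≤ ρ²=46; F_rep = 39·(0,-6)/36² = (0.0000,-0.1806)
F = F_att + ΣF_rep = (-7.5000,-5.1806)
p' = p + 1/5·F = (2.5000,-6.0361)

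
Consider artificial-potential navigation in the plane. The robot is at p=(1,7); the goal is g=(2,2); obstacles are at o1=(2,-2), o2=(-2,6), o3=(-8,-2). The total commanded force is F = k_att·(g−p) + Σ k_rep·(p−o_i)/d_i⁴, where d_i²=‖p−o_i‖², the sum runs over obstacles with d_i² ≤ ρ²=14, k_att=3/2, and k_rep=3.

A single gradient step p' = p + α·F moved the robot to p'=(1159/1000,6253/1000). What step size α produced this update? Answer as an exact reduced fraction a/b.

F_att = 3/2·(g−p) = 3/2·(1,-5) = (1.5000,-7.5000)
o1: d²=82 > ρ²=14 → inactive
o2: d²=10 ≤ ρ²=14; F_rep = 3·(3,1)/10² = (0.0900,0.0300)
o3: d²=162 > ρ²=14 → inactive
F = F_att + ΣF_rep = (1.5900,-7.4700)
Δp = p'−p = (0.1590,-0.7470); α = Δx/Fx = (159/1000) / (159/100) = 1/10
check: Δy/Fy = (-747/1000) / (-747/100) = 1/10 ✓

α = 1/10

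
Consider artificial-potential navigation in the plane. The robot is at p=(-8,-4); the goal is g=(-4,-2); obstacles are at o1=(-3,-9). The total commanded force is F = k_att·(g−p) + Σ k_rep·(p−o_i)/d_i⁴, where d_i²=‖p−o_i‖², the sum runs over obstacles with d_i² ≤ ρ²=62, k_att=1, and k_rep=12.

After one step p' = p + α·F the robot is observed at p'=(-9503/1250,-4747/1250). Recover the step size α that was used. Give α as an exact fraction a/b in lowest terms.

α = 1/10

F_att = 1·(g−p) = 1·(4,2) = (4.0000,2.0000)
o1: d²=50 ≤ ρ²=62; F_rep = 12·(-5,5)/50² = (-0.0240,0.0240)
F = F_att + ΣF_rep = (3.9760,2.0240)
Δp = p'−p = (0.3976,0.2024); α = Δx/Fx = (497/1250) / (497/125) = 1/10
check: Δy/Fy = (253/1250) / (253/125) = 1/10 ✓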